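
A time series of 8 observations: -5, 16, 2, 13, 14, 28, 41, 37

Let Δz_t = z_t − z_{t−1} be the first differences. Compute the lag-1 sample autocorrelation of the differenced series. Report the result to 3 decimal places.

-0.539

First differences Δz: 21, -14, 11, 1, 14, 13, -4
Mean of differences = 6.0000
Numerator Σ(Δz_t−Δz̄)(Δz_{t+1}−Δz̄) = -479.0000
Denominator Σ(Δz_t−Δz̄)² = 888.0000
r_1(Δz) = -479.0000 / 888.0000 = -0.539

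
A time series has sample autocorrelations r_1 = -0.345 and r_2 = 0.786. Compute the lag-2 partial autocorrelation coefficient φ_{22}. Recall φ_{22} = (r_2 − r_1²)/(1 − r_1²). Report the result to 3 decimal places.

φ_{22} = (r_2 − r_1²) / (1 − r_1²)
r_1² = (-0.345)² = 0.119025
Numerator = 0.786 − 0.1190 = 0.6670; denominator = 1 − 0.1190 = 0.8810
φ_{22} = 0.6670 / 0.8810 = 0.757

0.757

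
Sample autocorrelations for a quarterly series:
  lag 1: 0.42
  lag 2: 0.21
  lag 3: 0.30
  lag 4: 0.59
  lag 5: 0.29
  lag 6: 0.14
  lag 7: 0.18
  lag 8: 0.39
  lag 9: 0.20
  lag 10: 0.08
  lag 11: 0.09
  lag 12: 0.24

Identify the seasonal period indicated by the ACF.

The largest autocorrelation is r_4 = 0.59; the remaining lags stay at or below 0.42. The elevated value at lag 1 (0.42), dropping to 0.21 at lag 2, reflects decaying short-term dependence rather than seasonality.
The dominant spike at lag 4 indicates a seasonal period of 4.

4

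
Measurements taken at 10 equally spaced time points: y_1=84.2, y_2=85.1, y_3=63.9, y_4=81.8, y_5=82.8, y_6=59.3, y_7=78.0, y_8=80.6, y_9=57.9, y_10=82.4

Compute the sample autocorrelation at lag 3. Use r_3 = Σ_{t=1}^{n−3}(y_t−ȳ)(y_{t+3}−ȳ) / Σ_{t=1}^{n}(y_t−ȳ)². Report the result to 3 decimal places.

0.638

Mean ȳ = (84.2 + 85.1 + 63.9 + 81.8 + 82.8 + 59.3 + 78.0 + 80.6 + 57.9 + 82.4)/10 = 75.6000
Σ(y_t−ȳ)(y_{t+3}−ȳ) = (53.3200) + (68.4000) + (190.7100) + (14.8800) + (36.0000) + (288.5100) + (16.3200) = 668.1400
Denominator Σ(y_t−ȳ)² = 1047.3600
r_3 = 668.1400 / 1047.3600 = 0.638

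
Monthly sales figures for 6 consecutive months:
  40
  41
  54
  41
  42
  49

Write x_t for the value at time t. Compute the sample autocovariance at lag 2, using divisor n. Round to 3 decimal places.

Mean x̄ = (40 + 41 + 54 + 41 + 42 + 49)/6 = 44.5000
Σ_{t=1}^{4}(x_t−x̄)(x_{t+2}−x̄) = -70.0000
γ_2 = -70.0000 / 6 = -11.667

-11.667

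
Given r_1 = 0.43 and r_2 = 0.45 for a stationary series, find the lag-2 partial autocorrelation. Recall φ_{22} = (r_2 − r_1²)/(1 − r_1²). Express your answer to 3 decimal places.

0.325

φ_{22} = (r_2 − r_1²) / (1 − r_1²)
r_1² = (0.43)² = 0.1849
Numerator = 0.45 − 0.1849 = 0.2651; denominator = 1 − 0.1849 = 0.8151
φ_{22} = 0.2651 / 0.8151 = 0.325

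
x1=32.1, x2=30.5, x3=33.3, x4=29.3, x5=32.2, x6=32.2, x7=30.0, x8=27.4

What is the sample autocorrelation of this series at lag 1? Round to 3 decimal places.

Mean x̄ = (32.1 + 30.5 + 33.3 + 29.3 + 32.2 + 32.2 + 30.0 + 27.4)/8 = 30.8750
Σ(x_t−x̄)(x_{t+1}−x̄) = (-0.4594) + (-0.9094) + (-3.8194) + (-2.0869) + (1.7556) + (-1.1594) + (3.0406) = -3.6381
Denominator Σ(x_t−x̄)² = 26.3550
r_1 = -3.6381 / 26.3550 = -0.138

-0.138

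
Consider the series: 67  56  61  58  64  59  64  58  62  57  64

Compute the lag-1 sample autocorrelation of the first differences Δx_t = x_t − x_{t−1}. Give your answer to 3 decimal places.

First differences Δx: -11, 5, -3, 6, -5, 5, -6, 4, -5, 7
Mean of differences = -0.3000
Numerator Σ(Δx_t−Δx̄)(Δx_{t+1}−Δx̄) = -251.7900
Denominator Σ(Δx_t−Δx̄)² = 366.1000
r_1(Δx) = -251.7900 / 366.1000 = -0.688

-0.688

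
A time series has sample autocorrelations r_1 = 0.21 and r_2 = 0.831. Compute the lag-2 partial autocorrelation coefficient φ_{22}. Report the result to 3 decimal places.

φ_{22} = (r_2 − r_1²) / (1 − r_1²)
r_1² = (0.21)² = 0.0441
Numerator = 0.831 − 0.0441 = 0.7869; denominator = 1 − 0.0441 = 0.9559
φ_{22} = 0.7869 / 0.9559 = 0.823

0.823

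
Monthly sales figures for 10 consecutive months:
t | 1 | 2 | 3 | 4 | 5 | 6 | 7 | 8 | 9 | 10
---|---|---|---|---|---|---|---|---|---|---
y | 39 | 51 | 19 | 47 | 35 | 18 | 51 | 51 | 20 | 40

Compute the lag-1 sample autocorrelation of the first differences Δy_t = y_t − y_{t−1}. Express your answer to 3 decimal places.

First differences Δy: 12, -32, 28, -12, -17, 33, 0, -31, 20
Mean of differences = 0.1111
Numerator Σ(Δy_t−Δȳ)(Δy_{t+1}−Δȳ) = -2589.5679
Denominator Σ(Δy_t−Δȳ)² = 4834.8889
r_1(Δy) = -2589.5679 / 4834.8889 = -0.536

-0.536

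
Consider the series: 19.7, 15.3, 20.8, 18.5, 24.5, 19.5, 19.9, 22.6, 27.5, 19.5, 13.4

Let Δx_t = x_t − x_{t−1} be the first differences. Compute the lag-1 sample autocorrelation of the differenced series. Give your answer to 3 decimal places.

First differences Δx: -4.4, 5.5, -2.3, 6.0, -5.0, 0.4, 2.7, 4.9, -8.0, -6.1
Mean of differences = -0.6300
Numerator Σ(Δx_t−Δx̄)(Δx_{t+1}−Δx̄) = -56.4909
Denominator Σ(Δx_t−Δx̄)² = 244.6010
r_1(Δx) = -56.4909 / 244.6010 = -0.231

-0.231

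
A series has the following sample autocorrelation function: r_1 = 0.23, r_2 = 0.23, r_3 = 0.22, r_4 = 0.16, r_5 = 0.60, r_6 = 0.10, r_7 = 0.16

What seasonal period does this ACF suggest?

The largest autocorrelation is r_5 = 0.60; the remaining lags stay at or below 0.23.
The dominant spike at lag 5 indicates a seasonal period of 5.

5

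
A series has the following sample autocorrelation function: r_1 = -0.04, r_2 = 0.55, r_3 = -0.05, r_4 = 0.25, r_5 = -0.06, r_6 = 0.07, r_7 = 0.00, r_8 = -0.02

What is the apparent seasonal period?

2

The largest autocorrelation is r_2 = 0.55, with a weaker echo at lag 4 (0.25); the remaining lags stay at or below 0.07.
The dominant spike at lag 2 indicates a seasonal period of 2.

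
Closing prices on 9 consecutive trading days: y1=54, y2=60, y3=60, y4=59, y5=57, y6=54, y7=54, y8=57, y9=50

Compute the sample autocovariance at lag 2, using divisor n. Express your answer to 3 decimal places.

Mean ȳ = (54 + 60 + 60 + 59 + 57 + 54 + 54 + 57 + 50)/9 = 56.1111
Σ_{t=1}^{7}(y_t−ȳ)(y_{t+2}−ȳ) = 9.5309
γ_2 = 9.5309 / 9 = 1.059

1.059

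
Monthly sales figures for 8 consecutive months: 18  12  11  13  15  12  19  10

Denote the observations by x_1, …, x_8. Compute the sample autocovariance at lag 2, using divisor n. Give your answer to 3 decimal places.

0.078

Mean x̄ = (18 + 12 + 11 + 13 + 15 + 12 + 19 + 10)/8 = 13.7500
Σ_{t=1}^{6}(x_t−x̄)(x_{t+2}−x̄) = 0.6250
γ_2 = 0.6250 / 8 = 0.078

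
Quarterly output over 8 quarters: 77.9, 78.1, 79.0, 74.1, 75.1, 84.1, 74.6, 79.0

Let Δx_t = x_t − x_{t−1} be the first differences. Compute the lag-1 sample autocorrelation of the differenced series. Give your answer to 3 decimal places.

-0.587

First differences Δx: 0.2, 0.9, -4.9, 1.0, 9.0, -9.5, 4.4
Mean of differences = 0.1571
Numerator Σ(Δx_t−Δx̄)(Δx_{t+1}−Δx̄) = -126.9047
Denominator Σ(Δx_t−Δx̄)² = 216.2971
r_1(Δx) = -126.9047 / 216.2971 = -0.587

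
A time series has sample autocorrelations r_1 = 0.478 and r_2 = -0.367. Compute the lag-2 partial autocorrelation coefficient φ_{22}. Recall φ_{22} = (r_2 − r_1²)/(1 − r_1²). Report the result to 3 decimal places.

φ_{22} = (r_2 − r_1²) / (1 − r_1²)
r_1² = (0.478)² = 0.228484
Numerator = -0.367 − 0.2285 = -0.5955; denominator = 1 − 0.2285 = 0.7715
φ_{22} = -0.5955 / 0.7715 = -0.772

-0.772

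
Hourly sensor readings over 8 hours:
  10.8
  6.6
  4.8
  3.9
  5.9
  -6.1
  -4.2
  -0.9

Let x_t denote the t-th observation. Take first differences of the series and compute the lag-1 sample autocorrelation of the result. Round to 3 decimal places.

-0.328

First differences Δx: -4.2, -1.8, -0.9, 2.0, -12.0, 1.9, 3.3
Mean of differences = -1.6714
Numerator Σ(Δx_t−Δx̄)(Δx_{t+1}−Δx̄) = -53.9951
Denominator Σ(Δx_t−Δx̄)² = 164.6343
r_1(Δx) = -53.9951 / 164.6343 = -0.328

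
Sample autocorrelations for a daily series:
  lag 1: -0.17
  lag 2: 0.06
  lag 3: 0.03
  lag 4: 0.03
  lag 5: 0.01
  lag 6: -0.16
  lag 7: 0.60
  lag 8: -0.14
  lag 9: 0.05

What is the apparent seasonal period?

The largest autocorrelation is r_7 = 0.60; the remaining lags stay at or below 0.06.
The dominant spike at lag 7 indicates a seasonal period of 7.

7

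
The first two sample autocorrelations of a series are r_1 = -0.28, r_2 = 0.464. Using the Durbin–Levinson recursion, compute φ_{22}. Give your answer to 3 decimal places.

φ_{22} = (r_2 − r_1²) / (1 − r_1²)
r_1² = (-0.28)² = 0.0784
Numerator = 0.464 − 0.0784 = 0.3856; denominator = 1 − 0.0784 = 0.9216
φ_{22} = 0.3856 / 0.9216 = 0.418

0.418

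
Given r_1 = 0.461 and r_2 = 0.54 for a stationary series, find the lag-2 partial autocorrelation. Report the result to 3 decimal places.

0.416

φ_{22} = (r_2 − r_1²) / (1 − r_1²)
r_1² = (0.461)² = 0.212521
Numerator = 0.54 − 0.2125 = 0.3275; denominator = 1 − 0.2125 = 0.7875
φ_{22} = 0.3275 / 0.7875 = 0.416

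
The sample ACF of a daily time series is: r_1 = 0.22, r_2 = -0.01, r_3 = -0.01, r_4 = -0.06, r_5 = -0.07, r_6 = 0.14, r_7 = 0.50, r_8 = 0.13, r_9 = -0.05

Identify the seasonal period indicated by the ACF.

7

The largest autocorrelation is r_7 = 0.50; the remaining lags stay at or below 0.22.
The dominant spike at lag 7 indicates a seasonal period of 7.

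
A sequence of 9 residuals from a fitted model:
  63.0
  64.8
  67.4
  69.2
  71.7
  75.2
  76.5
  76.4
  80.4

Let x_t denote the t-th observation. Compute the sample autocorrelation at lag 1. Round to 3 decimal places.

0.643

Mean x̄ = (63.0 + 64.8 + 67.4 + 69.2 + 71.7 + 75.2 + 76.5 + 76.4 + 80.4)/9 = 71.6222
Numerator Σ_{t=1}^{8}(x_t−x̄)(x_{t+1}−x̄) = 180.6395
Denominator Σ(x_t−x̄)² = 281.0556
r_1 = 180.6395 / 281.0556 = 0.643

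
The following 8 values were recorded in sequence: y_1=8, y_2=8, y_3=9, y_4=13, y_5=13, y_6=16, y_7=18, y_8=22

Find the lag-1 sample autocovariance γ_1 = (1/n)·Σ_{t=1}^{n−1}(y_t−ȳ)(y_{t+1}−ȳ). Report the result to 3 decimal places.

Mean ȳ = (8 + 8 + 9 + 13 + 13 + 16 + 18 + 22)/8 = 13.3750
Deviations: -5.3750, -5.3750, -4.3750, -0.3750, -0.3750, 2.6250, 4.6250, 8.6250
Σ_{t=1}^{7}(y_t−ȳ)(y_{t+1}−ȳ) = 105.2344
γ_1 = 105.2344 / 8 = 13.154

13.154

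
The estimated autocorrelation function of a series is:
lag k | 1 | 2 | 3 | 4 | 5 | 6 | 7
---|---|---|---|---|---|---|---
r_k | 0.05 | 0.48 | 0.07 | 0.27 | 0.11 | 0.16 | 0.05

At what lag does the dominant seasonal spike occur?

The largest autocorrelation is r_2 = 0.48, with weaker echoes at lags 4 (0.27) and 6 (0.16); the remaining lags stay at or below 0.11.
The dominant spike at lag 2 indicates a seasonal period of 2.

2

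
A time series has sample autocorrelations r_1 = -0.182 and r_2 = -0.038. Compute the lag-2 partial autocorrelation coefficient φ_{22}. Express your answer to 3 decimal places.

-0.074

φ_{22} = (r_2 − r_1²) / (1 − r_1²)
r_1² = (-0.182)² = 0.033124
Numerator = -0.038 − 0.0331 = -0.0711; denominator = 1 − 0.0331 = 0.9669
φ_{22} = -0.0711 / 0.9669 = -0.074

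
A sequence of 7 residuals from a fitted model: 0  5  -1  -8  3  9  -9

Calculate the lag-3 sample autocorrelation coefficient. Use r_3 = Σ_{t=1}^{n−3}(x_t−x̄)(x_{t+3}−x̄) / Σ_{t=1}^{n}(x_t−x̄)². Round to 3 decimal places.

0.294

Mean x̄ = (0 + 5 − 1 − 8 + 3 + 9 − 9)/7 = -0.1429
Deviations from mean: 0.1429, 5.1429, -0.8571, -7.8571, 3.1429, 9.1429, -8.8571
Σ(x_t−x̄)(x_{t+3}−x̄) = (-1.1224) + (16.1633) + (-7.8367) + (69.5918) = 76.7959
Denominator Σ(x_t−x̄)² = 260.8571
r_3 = 76.7959 / 260.8571 = 0.294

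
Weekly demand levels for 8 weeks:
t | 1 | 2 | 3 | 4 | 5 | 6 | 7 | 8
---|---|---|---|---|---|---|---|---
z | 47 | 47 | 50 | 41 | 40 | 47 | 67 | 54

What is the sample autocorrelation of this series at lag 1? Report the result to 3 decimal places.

0.273

Mean z̄ = (47 + 47 + 50 + 41 + 40 + 47 + 67 + 54)/8 = 49.1250
Σ(z_t−z̄)(z_{t+1}−z̄) = (4.5156) + (-1.8594) + (-7.1094) + (74.1406) + (19.3906) + (-37.9844) + (87.1406) = 138.2344
Denominator Σ(z_t−z̄)² = 506.8750
r_1 = 138.2344 / 506.8750 = 0.273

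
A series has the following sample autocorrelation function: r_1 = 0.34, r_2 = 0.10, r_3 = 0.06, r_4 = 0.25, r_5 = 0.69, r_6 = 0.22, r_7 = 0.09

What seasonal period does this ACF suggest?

The largest autocorrelation is r_5 = 0.69; the remaining lags stay at or below 0.34. The elevated value at lag 1 (0.34), dropping to 0.10 at lag 2, reflects decaying short-term dependence rather than seasonality.
The dominant spike at lag 5 indicates a seasonal period of 5.

5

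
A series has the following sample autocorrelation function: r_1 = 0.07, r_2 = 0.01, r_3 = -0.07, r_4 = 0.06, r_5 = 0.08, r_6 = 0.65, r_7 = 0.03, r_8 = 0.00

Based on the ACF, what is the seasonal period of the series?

6

The largest autocorrelation is r_6 = 0.65; the remaining lags stay at or below 0.08.
The dominant spike at lag 6 indicates a seasonal period of 6.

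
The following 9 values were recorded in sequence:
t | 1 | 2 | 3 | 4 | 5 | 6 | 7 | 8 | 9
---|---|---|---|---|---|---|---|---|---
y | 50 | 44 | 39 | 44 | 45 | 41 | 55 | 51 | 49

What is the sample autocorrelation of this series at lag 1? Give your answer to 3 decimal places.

Mean ȳ = (50 + 44 + 39 + 44 + 45 + 41 + 55 + 51 + 49)/9 = 46.4444
Numerator Σ_{t=1}^{8}(y_t−ȳ)(y_{t+1}−ȳ) = 43.1358
Denominator Σ(y_t−ȳ)² = 212.2222
r_1 = 43.1358 / 212.2222 = 0.203

0.203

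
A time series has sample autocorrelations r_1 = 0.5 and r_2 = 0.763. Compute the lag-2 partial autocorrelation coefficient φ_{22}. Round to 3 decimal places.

0.684

φ_{22} = (r_2 − r_1²) / (1 − r_1²)
r_1² = (0.5)² = 0.25
Numerator = 0.763 − 0.2500 = 0.5130; denominator = 1 − 0.2500 = 0.7500
φ_{22} = 0.5130 / 0.7500 = 0.684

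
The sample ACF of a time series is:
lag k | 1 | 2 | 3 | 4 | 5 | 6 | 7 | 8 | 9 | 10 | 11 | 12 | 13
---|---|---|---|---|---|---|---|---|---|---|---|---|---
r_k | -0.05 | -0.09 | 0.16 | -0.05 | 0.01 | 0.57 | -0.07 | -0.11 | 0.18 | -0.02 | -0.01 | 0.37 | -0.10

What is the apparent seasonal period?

6

The largest autocorrelation is r_6 = 0.57, with a weaker echo at lag 12 (0.37); the remaining lags stay at or below 0.18.
The dominant spike at lag 6 indicates a seasonal period of 6.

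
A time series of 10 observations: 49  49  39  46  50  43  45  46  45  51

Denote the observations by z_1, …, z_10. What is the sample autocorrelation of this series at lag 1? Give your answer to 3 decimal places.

Mean z̄ = (49 + 49 + 39 + 46 + 50 + 43 + 45 + 46 + 45 + 51)/10 = 46.3000
Numerator Σ_{t=1}^{9}(z_t−z̄)(z_{t+1}−z̄) = -24.5900
Denominator Σ(z_t−z̄)² = 118.1000
r_1 = -24.5900 / 118.1000 = -0.208

-0.208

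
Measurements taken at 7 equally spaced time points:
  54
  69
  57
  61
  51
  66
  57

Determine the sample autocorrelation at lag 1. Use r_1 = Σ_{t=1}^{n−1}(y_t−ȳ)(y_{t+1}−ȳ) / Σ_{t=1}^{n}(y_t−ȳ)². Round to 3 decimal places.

-0.652

Mean ȳ = (54 + 69 + 57 + 61 + 51 + 66 + 57)/7 = 59.2857
Σ(y_t−ȳ)(y_{t+1}−ȳ) = (-51.3469) + (-22.2041) + (-3.9184) + (-14.2041) + (-55.6327) + (-15.3469) = -162.6531
Denominator Σ(y_t−ȳ)² = 249.4286
r_1 = -162.6531 / 249.4286 = -0.652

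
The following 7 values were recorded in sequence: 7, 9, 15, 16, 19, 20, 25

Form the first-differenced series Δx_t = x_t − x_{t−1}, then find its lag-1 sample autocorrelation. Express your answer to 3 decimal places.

First differences Δx: 2, 6, 1, 3, 1, 5
Mean of differences = 3.0000
Numerator Σ(Δx_t−Δx̄)(Δx_{t+1}−Δx̄) = -13.0000
Denominator Σ(Δx_t−Δx̄)² = 22.0000
r_1(Δx) = -13.0000 / 22.0000 = -0.591

-0.591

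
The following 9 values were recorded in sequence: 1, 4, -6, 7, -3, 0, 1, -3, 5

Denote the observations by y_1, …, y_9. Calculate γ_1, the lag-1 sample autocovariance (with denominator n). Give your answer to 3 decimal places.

Mean ȳ = (1 + 4 − 6 + 7 − 3 + 0 + 1 − 3 + 5)/9 = 0.6667
Σ_{t=1}^{8}(y_t−ȳ)(y_{t+1}−ȳ) = -101.4444
γ_1 = -101.4444 / 9 = -11.272

-11.272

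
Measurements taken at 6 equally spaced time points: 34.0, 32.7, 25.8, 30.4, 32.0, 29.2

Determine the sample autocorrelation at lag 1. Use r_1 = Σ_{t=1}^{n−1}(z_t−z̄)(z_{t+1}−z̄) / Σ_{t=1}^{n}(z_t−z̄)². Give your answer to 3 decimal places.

Mean z̄ = (34.0 + 32.7 + 25.8 + 30.4 + 32.0 + 29.2)/6 = 30.6833
Σ(z_t−z̄)(z_{t+1}−z̄) = (6.6886) + (-9.8481) + (1.3836) + (-0.3731) + (-1.9531) = -4.1019
Denominator Σ(z_t−z̄)² = 42.9283
r_1 = -4.1019 / 42.9283 = -0.096

-0.096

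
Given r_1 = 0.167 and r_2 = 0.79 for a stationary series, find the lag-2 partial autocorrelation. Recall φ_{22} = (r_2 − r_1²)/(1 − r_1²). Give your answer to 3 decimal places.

φ_{22} = (r_2 − r_1²) / (1 − r_1²)
r_1² = (0.167)² = 0.027889
Numerator = 0.79 − 0.0279 = 0.7621; denominator = 1 − 0.0279 = 0.9721
φ_{22} = 0.7621 / 0.9721 = 0.784

0.784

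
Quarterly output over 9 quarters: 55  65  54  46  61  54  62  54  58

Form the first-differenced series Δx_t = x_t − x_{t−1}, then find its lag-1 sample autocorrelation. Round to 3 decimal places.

-0.563

First differences Δx: 10, -11, -8, 15, -7, 8, -8, 4
Mean of differences = 0.3750
Numerator Σ(Δx_t−Δx̄)(Δx_{t+1}−Δx̄) = -395.0156
Denominator Σ(Δx_t−Δx̄)² = 701.8750
r_1(Δx) = -395.0156 / 701.8750 = -0.563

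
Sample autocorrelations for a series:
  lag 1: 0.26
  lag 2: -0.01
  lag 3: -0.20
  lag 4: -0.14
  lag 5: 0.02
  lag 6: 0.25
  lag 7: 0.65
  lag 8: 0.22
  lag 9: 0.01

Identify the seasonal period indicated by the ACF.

The largest autocorrelation is r_7 = 0.65; the remaining lags stay at or below 0.26.
The dominant spike at lag 7 indicates a seasonal period of 7.

7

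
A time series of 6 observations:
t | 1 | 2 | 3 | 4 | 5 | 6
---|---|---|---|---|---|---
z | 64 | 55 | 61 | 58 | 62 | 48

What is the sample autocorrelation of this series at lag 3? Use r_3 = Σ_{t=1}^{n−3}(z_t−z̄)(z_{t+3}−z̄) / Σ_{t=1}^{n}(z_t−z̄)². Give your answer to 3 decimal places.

Mean z̄ = (64 + 55 + 61 + 58 + 62 + 48)/6 = 58.0000
Deviations from mean: 6.0000, -3.0000, 3.0000, 0.0000, 4.0000, -10.0000
Σ(z_t−z̄)(z_{t+3}−z̄) = (0.0000) + (-12.0000) + (-30.0000) = -42.0000
Denominator Σ(z_t−z̄)² = 170.0000
r_3 = -42.0000 / 170.0000 = -0.247

-0.247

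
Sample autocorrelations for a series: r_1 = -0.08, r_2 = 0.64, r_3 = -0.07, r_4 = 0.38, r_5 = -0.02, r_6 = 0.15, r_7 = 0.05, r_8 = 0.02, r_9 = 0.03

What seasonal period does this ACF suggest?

The largest autocorrelation is r_2 = 0.64, with weaker echoes at lags 4 (0.38) and 6 (0.15); the remaining lags stay at or below 0.05.
The dominant spike at lag 2 indicates a seasonal period of 2.

2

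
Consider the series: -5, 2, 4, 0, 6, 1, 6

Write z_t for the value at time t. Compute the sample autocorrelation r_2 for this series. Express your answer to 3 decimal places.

0.133

Mean z̄ = (-5 + 2 + 4 + 0 + 6 + 1 + 6)/7 = 2.0000
Deviations from mean: -7.0000, 0.0000, 2.0000, -2.0000, 4.0000, -1.0000, 4.0000
Numerator Σ_{t=1}^{5}(z_t−z̄)(z_{t+2}−z̄) = 12.0000
Denominator Σ(z_t−z̄)² = 90.0000
r_2 = 12.0000 / 90.0000 = 0.133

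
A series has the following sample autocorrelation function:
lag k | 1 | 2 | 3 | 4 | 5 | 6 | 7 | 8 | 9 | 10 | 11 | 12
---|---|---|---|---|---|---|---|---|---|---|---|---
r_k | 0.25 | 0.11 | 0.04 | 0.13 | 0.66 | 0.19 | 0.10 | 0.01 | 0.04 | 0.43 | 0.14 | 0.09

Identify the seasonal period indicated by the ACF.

5

The largest autocorrelation is r_5 = 0.66, with a weaker echo at lag 10 (0.43); the remaining lags stay at or below 0.25. The elevated value at lag 1 (0.25), dropping to 0.11 at lag 2, reflects decaying short-term dependence rather than seasonality.
The dominant spike at lag 5 indicates a seasonal period of 5.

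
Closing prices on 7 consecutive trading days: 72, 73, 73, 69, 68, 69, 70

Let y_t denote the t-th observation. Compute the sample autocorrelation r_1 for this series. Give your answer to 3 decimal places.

Mean ȳ = (72 + 73 + 73 + 69 + 68 + 69 + 70)/7 = 70.5714
Deviations from mean: 1.4286, 2.4286, 2.4286, -1.5714, -2.5714, -1.5714, -0.5714
Σ(y_t−ȳ)(y_{t+1}−ȳ) = (3.4694) + (5.8980) + (-3.8163) + (4.0408) + (4.0408) + (0.8980) = 14.5306
Denominator Σ(y_t−ȳ)² = 25.7143
r_1 = 14.5306 / 25.7143 = 0.565

0.565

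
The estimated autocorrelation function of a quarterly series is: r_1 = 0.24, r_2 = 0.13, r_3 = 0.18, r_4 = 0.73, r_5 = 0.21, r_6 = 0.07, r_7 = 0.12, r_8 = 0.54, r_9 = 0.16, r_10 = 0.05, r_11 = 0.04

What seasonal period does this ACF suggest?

4

The largest autocorrelation is r_4 = 0.73, with a weaker echo at lag 8 (0.54); the remaining lags stay at or below 0.24. The elevated value at lag 1 (0.24), dropping to 0.13 at lag 2, reflects decaying short-term dependence rather than seasonality.
The dominant spike at lag 4 indicates a seasonal period of 4.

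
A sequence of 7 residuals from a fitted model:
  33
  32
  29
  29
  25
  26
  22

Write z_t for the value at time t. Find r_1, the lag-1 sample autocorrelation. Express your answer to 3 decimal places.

0.435

Mean z̄ = (33 + 32 + 29 + 29 + 25 + 26 + 22)/7 = 28.0000
Deviations from mean: 5.0000, 4.0000, 1.0000, 1.0000, -3.0000, -2.0000, -6.0000
Numerator Σ_{t=1}^{6}(z_t−z̄)(z_{t+1}−z̄) = 40.0000
Denominator Σ(z_t−z̄)² = 92.0000
r_1 = 40.0000 / 92.0000 = 0.435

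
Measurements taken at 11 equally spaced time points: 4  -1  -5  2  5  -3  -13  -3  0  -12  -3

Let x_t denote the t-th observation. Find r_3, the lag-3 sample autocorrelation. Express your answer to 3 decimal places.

0.268

Mean x̄ = (4 − 1 − 5 + 2 + 5 − 3 − 13 − 3 + 0 − 12 − 3)/11 = -2.6364
Numerator Σ_{t=1}^{8}(x_t−x̄)(x_{t+3}−x̄) = 89.5124
Denominator Σ(x_t−x̄)² = 334.5455
r_3 = 89.5124 / 334.5455 = 0.268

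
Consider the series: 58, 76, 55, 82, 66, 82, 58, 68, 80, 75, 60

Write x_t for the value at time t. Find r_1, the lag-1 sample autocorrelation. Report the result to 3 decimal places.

Mean x̄ = (58 + 76 + 55 + 82 + 66 + 82 + 58 + 68 + 80 + 75 + 60)/11 = 69.0909
Numerator Σ_{t=1}^{10}(x_t−x̄)(x_{t+1}−x̄) = -567.9174
Denominator Σ(x_t−x̄)² = 1072.9091
r_1 = -567.9174 / 1072.9091 = -0.529

-0.529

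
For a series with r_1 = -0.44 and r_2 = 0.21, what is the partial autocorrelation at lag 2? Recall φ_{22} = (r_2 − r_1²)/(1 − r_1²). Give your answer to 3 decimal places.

0.020

φ_{22} = (r_2 − r_1²) / (1 − r_1²)
r_1² = (-0.44)² = 0.1936
Numerator = 0.21 − 0.1936 = 0.0164; denominator = 1 − 0.1936 = 0.8064
φ_{22} = 0.0164 / 0.8064 = 0.020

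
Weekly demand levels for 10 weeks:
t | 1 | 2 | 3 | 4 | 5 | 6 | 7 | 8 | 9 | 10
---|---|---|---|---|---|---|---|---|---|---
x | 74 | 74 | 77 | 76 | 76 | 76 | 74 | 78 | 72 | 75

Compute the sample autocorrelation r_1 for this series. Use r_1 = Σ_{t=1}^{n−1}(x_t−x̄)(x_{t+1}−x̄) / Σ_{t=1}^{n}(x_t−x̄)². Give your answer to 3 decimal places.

-0.386

Mean x̄ = (74 + 74 + 77 + 76 + 76 + 76 + 74 + 78 + 72 + 75)/10 = 75.2000
Numerator Σ_{t=1}^{9}(x_t−x̄)(x_{t+1}−x̄) = -10.6400
Denominator Σ(x_t−x̄)² = 27.6000
r_1 = -10.6400 / 27.6000 = -0.386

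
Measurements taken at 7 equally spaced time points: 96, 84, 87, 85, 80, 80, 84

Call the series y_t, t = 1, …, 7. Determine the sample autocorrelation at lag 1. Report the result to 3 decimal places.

0.103

Mean ȳ = (96 + 84 + 87 + 85 + 80 + 80 + 84)/7 = 85.1429
Σ(y_t−ȳ)(y_{t+1}−ȳ) = (-12.4082) + (-2.1224) + (-0.2653) + (0.7347) + (26.4490) + (5.8776) = 18.2653
Denominator Σ(y_t−ȳ)² = 176.8571
r_1 = 18.2653 / 176.8571 = 0.103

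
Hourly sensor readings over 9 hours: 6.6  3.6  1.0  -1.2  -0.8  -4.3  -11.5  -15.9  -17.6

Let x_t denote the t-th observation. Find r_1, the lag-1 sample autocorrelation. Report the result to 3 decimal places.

Mean x̄ = (6.6 + 3.6 + 1.0 − 1.2 − 0.8 − 4.3 − 11.5 − 15.9 − 17.6)/9 = -4.4556
Numerator Σ_{t=1}^{8}(x_t−x̄)(x_{t+1}−x̄) = 393.1914
Denominator Σ(x_t−x̄)² = 594.2422
r_1 = 393.1914 / 594.2422 = 0.662

0.662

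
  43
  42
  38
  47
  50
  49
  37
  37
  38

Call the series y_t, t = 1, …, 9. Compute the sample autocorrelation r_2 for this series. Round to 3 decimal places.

Mean ȳ = (43 + 42 + 38 + 47 + 50 + 49 + 37 + 37 + 38)/9 = 42.3333
Σ(y_t−ȳ)(y_{t+2}−ȳ) = (-2.8889) + (-1.5556) + (-33.2222) + (31.1111) + (-40.8889) + (-35.5556) + (23.1111) = -59.8889
Denominator Σ(y_t−ȳ)² = 220.0000
r_2 = -59.8889 / 220.0000 = -0.272

-0.272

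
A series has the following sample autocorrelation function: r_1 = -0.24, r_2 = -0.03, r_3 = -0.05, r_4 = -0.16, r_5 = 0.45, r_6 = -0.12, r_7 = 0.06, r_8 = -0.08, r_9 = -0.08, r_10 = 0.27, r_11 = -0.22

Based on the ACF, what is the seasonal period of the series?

5

The largest autocorrelation is r_5 = 0.45, with a weaker echo at lag 10 (0.27); the remaining lags stay at or below 0.06.
The dominant spike at lag 5 indicates a seasonal period of 5.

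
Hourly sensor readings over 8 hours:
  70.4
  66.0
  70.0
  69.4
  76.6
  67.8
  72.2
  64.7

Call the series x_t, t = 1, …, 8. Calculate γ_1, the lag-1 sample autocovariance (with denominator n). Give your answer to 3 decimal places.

-4.498

Mean x̄ = (70.4 + 66.0 + 70.0 + 69.4 + 76.6 + 67.8 + 72.2 + 64.7)/8 = 69.6375
Deviations: 0.7625, -3.6375, 0.3625, -0.2375, 6.9625, -1.8375, 2.5625, -4.9375
Σ_{t=1}^{7}(x_t−x̄)(x_{t+1}−x̄) = -35.9864
γ_1 = -35.9864 / 8 = -4.498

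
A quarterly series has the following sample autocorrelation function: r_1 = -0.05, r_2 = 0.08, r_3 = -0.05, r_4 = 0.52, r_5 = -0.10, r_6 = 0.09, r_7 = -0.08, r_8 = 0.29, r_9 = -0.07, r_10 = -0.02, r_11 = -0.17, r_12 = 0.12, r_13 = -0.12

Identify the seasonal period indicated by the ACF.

4

The largest autocorrelation is r_4 = 0.52, with a weaker echo at lag 8 (0.29); the remaining lags stay at or below 0.12.
The dominant spike at lag 4 indicates a seasonal period of 4.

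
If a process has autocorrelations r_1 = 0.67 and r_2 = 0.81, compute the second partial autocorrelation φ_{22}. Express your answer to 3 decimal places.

φ_{22} = (r_2 − r_1²) / (1 − r_1²)
r_1² = (0.67)² = 0.4489
Numerator = 0.81 − 0.4489 = 0.3611; denominator = 1 − 0.4489 = 0.5511
φ_{22} = 0.3611 / 0.5511 = 0.655

0.655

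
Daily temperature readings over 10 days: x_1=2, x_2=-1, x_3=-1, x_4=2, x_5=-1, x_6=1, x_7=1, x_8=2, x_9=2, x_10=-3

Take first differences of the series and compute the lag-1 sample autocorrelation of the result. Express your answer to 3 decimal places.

First differences Δx: -3, 0, 3, -3, 2, 0, 1, 0, -5
Mean of differences = -0.5556
Numerator Σ(Δx_t−Δx̄)(Δx_{t+1}−Δx̄) = -13.6420
Denominator Σ(Δx_t−Δx̄)² = 54.2222
r_1(Δx) = -13.6420 / 54.2222 = -0.252

-0.252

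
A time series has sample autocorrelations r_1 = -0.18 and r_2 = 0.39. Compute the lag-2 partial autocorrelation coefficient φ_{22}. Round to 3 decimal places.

0.370

φ_{22} = (r_2 − r_1²) / (1 − r_1²)
r_1² = (-0.18)² = 0.0324
Numerator = 0.39 − 0.0324 = 0.3576; denominator = 1 − 0.0324 = 0.9676
φ_{22} = 0.3576 / 0.9676 = 0.370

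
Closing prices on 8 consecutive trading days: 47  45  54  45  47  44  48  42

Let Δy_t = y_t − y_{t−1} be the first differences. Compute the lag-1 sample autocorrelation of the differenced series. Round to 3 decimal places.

-0.692

First differences Δy: -2, 9, -9, 2, -3, 4, -6
Mean of differences = -0.7143
Numerator Σ(Δy_t−Δȳ)(Δy_{t+1}−Δȳ) = -157.3673
Denominator Σ(Δy_t−Δȳ)² = 227.4286
r_1(Δy) = -157.3673 / 227.4286 = -0.692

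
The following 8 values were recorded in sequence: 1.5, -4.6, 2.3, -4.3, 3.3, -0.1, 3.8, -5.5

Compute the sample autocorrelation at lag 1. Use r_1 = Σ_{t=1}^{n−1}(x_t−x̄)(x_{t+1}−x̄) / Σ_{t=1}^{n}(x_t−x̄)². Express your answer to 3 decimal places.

-0.625

Mean x̄ = (1.5 − 4.6 + 2.3 − 4.3 + 3.3 − 0.1 + 3.8 − 5.5)/8 = -0.4500
Deviations from mean: 1.9500, -4.1500, 2.7500, -3.8500, 3.7500, 0.3500, 4.2500, -5.0500
Σ(x_t−x̄)(x_{t+1}−x̄) = (-8.0925) + (-11.4125) + (-10.5875) + (-14.4375) + (1.3125) + (1.4875) + (-21.4625) = -63.1925
Denominator Σ(x_t−x̄)² = 101.1600
r_1 = -63.1925 / 101.1600 = -0.625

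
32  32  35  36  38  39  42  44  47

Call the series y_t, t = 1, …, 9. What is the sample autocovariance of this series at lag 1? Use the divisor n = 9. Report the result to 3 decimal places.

15.765

Mean ȳ = (32 + 32 + 35 + 36 + 38 + 39 + 42 + 44 + 47)/9 = 38.3333
Σ_{t=1}^{8}(y_t−ȳ)(y_{t+1}−ȳ) = 141.8889
γ_1 = 141.8889 / 9 = 15.765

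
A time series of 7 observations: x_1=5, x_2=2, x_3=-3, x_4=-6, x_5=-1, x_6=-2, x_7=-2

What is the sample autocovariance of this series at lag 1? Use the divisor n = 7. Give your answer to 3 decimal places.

Mean x̄ = (5 + 2 − 3 − 6 − 1 − 2 − 2)/7 = -1.0000
Deviations: 6.0000, 3.0000, -2.0000, -5.0000, 0.0000, -1.0000, -1.0000
Σ_{t=1}^{6}(x_t−x̄)(x_{t+1}−x̄) = 23.0000
γ_1 = 23.0000 / 7 = 3.286

3.286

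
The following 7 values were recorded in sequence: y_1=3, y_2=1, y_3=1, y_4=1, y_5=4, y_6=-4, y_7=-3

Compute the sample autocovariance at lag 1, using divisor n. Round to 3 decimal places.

0.504

Mean ȳ = (3 + 1 + 1 + 1 + 4 − 4 − 3)/7 = 0.4286
Σ_{t=1}^{6}(y_t−ȳ)(y_{t+1}−ȳ) = 3.5306
γ_1 = 3.5306 / 7 = 0.504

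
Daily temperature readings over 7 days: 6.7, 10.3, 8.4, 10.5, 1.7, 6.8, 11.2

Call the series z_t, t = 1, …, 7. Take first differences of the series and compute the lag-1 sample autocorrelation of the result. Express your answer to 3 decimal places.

-0.354

First differences Δz: 3.6, -1.9, 2.1, -8.8, 5.1, 4.4
Mean of differences = 0.7500
Numerator Σ(Δz_t−Δz̄)(Δz_{t+1}−Δz̄) = -49.6875
Denominator Σ(Δz_t−Δz̄)² = 140.4150
r_1(Δz) = -49.6875 / 140.4150 = -0.354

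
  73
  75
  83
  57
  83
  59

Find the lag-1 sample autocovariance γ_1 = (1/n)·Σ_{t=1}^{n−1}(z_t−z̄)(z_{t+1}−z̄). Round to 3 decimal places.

-72.296

Mean z̄ = (73 + 75 + 83 + 57 + 83 + 59)/6 = 71.6667
Σ_{t=1}^{5}(z_t−z̄)(z_{t+1}−z̄) = -433.7778
γ_1 = -433.7778 / 6 = -72.296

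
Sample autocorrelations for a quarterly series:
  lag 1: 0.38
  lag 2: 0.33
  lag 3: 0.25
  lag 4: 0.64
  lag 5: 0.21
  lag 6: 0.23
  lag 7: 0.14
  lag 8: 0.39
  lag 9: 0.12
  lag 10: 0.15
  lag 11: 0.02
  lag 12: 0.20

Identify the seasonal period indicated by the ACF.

The largest autocorrelation is r_4 = 0.64, with a weaker echo at lag 8 (0.39); the remaining lags stay at or below 0.38. The elevated value at lag 1 (0.38), dropping to 0.33 at lag 2, reflects decaying short-term dependence rather than seasonality.
The dominant spike at lag 4 indicates a seasonal period of 4.

4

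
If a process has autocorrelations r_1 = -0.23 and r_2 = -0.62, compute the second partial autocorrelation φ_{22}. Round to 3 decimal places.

φ_{22} = (r_2 − r_1²) / (1 − r_1²)
r_1² = (-0.23)² = 0.0529
Numerator = -0.62 − 0.0529 = -0.6729; denominator = 1 − 0.0529 = 0.9471
φ_{22} = -0.6729 / 0.9471 = -0.710

-0.710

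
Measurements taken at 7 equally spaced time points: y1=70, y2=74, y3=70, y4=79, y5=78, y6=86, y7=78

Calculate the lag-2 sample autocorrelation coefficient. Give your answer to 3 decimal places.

0.272

Mean ȳ = (70 + 74 + 70 + 79 + 78 + 86 + 78)/7 = 76.4286
Deviations from mean: -6.4286, -2.4286, -6.4286, 2.5714, 1.5714, 9.5714, 1.5714
Numerator Σ_{t=1}^{5}(y_t−ȳ)(y_{t+2}−ȳ) = 52.0612
Denominator Σ(y_t−ȳ)² = 191.7143
r_2 = 52.0612 / 191.7143 = 0.272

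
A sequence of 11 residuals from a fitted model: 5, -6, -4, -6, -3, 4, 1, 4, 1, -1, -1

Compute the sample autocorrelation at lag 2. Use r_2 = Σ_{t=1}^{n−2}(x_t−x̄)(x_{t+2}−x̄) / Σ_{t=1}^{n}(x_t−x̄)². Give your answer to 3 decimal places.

0.070

Mean x̄ = (5 − 6 − 4 − 6 − 3 + 4 + 1 + 4 + 1 − 1 − 1)/11 = -0.5455
Numerator Σ_{t=1}^{9}(x_t−x̄)(x_{t+2}−x̄) = 10.7686
Denominator Σ(x_t−x̄)² = 154.7273
r_2 = 10.7686 / 154.7273 = 0.070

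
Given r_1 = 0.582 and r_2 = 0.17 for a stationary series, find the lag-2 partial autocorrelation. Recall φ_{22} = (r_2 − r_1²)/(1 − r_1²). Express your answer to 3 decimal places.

φ_{22} = (r_2 − r_1²) / (1 − r_1²)
r_1² = (0.582)² = 0.338724
Numerator = 0.17 − 0.3387 = -0.1687; denominator = 1 − 0.3387 = 0.6613
φ_{22} = -0.1687 / 0.6613 = -0.255

-0.255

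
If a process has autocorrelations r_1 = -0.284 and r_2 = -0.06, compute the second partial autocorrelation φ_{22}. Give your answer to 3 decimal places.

-0.153

φ_{22} = (r_2 − r_1²) / (1 − r_1²)
r_1² = (-0.284)² = 0.080656
Numerator = -0.06 − 0.0807 = -0.1407; denominator = 1 − 0.0807 = 0.9193
φ_{22} = -0.1407 / 0.9193 = -0.153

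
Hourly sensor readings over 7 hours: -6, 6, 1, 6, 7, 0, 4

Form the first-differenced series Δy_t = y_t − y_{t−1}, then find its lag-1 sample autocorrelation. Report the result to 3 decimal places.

First differences Δy: 12, -5, 5, 1, -7, 4
Mean of differences = 1.6667
Numerator Σ(Δy_t−Δȳ)(Δy_{t+1}−Δȳ) = -107.7778
Denominator Σ(Δy_t−Δȳ)² = 243.3333
r_1(Δy) = -107.7778 / 243.3333 = -0.443

-0.443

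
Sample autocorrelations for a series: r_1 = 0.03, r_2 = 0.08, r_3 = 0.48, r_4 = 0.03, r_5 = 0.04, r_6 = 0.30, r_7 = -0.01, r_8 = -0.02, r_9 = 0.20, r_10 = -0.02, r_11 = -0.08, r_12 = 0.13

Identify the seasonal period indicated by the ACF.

3

The largest autocorrelation is r_3 = 0.48, with weaker echoes at lags 6 (0.30) and 9 (0.20); the remaining lags stay at or below 0.13.
The dominant spike at lag 3 indicates a seasonal period of 3.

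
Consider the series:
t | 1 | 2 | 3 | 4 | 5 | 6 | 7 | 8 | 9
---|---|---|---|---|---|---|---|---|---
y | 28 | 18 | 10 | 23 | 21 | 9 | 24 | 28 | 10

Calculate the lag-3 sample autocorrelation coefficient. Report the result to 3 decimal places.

Mean ȳ = (28 + 18 + 10 + 23 + 21 + 9 + 24 + 28 + 10)/9 = 19.0000
Σ(y_t−ȳ)(y_{t+3}−ȳ) = (36.0000) + (-2.0000) + (90.0000) + (20.0000) + (18.0000) + (90.0000) = 252.0000
Denominator Σ(y_t−ȳ)² = 470.0000
r_3 = 252.0000 / 470.0000 = 0.536

0.536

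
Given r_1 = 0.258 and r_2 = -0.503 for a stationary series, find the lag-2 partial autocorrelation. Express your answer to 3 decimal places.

φ_{22} = (r_2 − r_1²) / (1 − r_1²)
r_1² = (0.258)² = 0.066564
Numerator = -0.503 − 0.0666 = -0.5696; denominator = 1 − 0.0666 = 0.9334
φ_{22} = -0.5696 / 0.9334 = -0.610

-0.610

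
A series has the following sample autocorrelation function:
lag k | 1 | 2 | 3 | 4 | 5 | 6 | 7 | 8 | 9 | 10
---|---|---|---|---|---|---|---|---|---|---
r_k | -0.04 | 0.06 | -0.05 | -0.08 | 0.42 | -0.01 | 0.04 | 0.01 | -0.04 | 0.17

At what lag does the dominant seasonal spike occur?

The largest autocorrelation is r_5 = 0.42, with a weaker echo at lag 10 (0.17); the remaining lags stay at or below 0.06.
The dominant spike at lag 5 indicates a seasonal period of 5.

5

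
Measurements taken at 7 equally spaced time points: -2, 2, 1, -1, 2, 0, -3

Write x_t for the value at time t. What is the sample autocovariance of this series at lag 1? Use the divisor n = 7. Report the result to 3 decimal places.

-0.636

Mean x̄ = (-2 + 2 + 1 − 1 + 2 + 0 − 3)/7 = -0.1429
Deviations: -1.8571, 2.1429, 1.1429, -0.8571, 2.1429, 0.1429, -2.8571
Σ_{t=1}^{6}(x_t−x̄)(x_{t+1}−x̄) = -4.4490
γ_1 = -4.4490 / 7 = -0.636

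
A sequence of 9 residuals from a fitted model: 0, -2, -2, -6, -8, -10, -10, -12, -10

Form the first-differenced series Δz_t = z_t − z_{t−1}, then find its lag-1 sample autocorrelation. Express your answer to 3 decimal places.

-0.258

First differences Δz: -2, 0, -4, -2, -2, 0, -2, 2
Mean of differences = -1.2500
Numerator Σ(Δz_t−Δz̄)(Δz_{t+1}−Δz̄) = -6.0625
Denominator Σ(Δz_t−Δz̄)² = 23.5000
r_1(Δz) = -6.0625 / 23.5000 = -0.258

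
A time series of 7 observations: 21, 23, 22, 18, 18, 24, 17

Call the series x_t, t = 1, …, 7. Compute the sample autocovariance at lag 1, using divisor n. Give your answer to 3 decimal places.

Mean x̄ = (21 + 23 + 22 + 18 + 18 + 24 + 17)/7 = 20.4286
Σ_{t=1}^{6}(x_t−x̄)(x_{t+1}−x̄) = -13.3265
γ_1 = -13.3265 / 7 = -1.904

-1.904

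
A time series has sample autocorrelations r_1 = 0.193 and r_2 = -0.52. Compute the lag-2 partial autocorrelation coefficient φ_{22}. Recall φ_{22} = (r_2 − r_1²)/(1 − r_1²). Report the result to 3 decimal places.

φ_{22} = (r_2 − r_1²) / (1 − r_1²)
r_1² = (0.193)² = 0.037249
Numerator = -0.52 − 0.0372 = -0.5572; denominator = 1 − 0.0372 = 0.9628
φ_{22} = -0.5572 / 0.9628 = -0.579

-0.579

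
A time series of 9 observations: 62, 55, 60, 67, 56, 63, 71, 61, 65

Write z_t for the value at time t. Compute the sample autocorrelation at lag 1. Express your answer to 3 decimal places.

Mean z̄ = (62 + 55 + 60 + 67 + 56 + 63 + 71 + 61 + 65)/9 = 62.2222
Numerator Σ_{t=1}^{8}(z_t−z̄)(z_{t+1}−z̄) = -34.8272
Denominator Σ(z_t−z̄)² = 205.5556
r_1 = -34.8272 / 205.5556 = -0.169

-0.169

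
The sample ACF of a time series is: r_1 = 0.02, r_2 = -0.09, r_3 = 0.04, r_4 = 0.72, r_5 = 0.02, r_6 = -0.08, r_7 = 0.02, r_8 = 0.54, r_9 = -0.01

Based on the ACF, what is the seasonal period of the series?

4

The largest autocorrelation is r_4 = 0.72, with a weaker echo at lag 8 (0.54); the remaining lags stay at or below 0.04.
The dominant spike at lag 4 indicates a seasonal period of 4.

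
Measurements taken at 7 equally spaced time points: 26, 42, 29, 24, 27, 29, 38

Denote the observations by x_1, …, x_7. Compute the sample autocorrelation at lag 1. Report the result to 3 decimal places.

Mean x̄ = (26 + 42 + 29 + 24 + 27 + 29 + 38)/7 = 30.7143
Numerator Σ_{t=1}^{6}(x_t−x̄)(x_{t+1}−x̄) = -42.2245
Denominator Σ(x_t−x̄)² = 267.4286
r_1 = -42.2245 / 267.4286 = -0.158

-0.158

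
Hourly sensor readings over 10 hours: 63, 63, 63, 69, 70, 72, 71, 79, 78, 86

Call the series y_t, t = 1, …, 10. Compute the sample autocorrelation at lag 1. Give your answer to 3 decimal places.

Mean ȳ = (63 + 63 + 63 + 69 + 70 + 72 + 71 + 79 + 78 + 86)/10 = 71.4000
Numerator Σ_{t=1}^{9}(y_t−ȳ)(y_{t+1}−ȳ) = 307.0400
Denominator Σ(y_t−ȳ)² = 534.4000
r_1 = 307.0400 / 534.4000 = 0.575

0.575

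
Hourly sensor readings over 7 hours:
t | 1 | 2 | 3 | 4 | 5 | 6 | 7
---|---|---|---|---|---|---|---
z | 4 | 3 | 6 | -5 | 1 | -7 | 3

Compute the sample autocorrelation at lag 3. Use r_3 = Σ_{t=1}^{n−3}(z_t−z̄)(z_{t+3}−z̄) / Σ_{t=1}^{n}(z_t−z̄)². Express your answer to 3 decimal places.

-0.509

Mean z̄ = (4 + 3 + 6 − 5 + 1 − 7 + 3)/7 = 0.7143
Deviations from mean: 3.2857, 2.2857, 5.2857, -5.7143, 0.2857, -7.7143, 2.2857
Σ(z_t−z̄)(z_{t+3}−z̄) = (-18.7755) + (0.6531) + (-40.7755) + (-13.0612) = -71.9592
Denominator Σ(z_t−z̄)² = 141.4286
r_3 = -71.9592 / 141.4286 = -0.509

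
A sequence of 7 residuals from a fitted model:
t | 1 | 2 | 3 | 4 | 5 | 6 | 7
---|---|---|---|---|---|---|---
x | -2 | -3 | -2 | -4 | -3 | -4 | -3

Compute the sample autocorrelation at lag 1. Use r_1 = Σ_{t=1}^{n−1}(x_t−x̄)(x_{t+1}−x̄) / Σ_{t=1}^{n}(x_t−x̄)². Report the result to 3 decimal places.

Mean x̄ = (-2 − 3 − 2 − 4 − 3 − 4 − 3)/7 = -3.0000
Deviations from mean: 1.0000, 0.0000, 1.0000, -1.0000, 0.0000, -1.0000, 0.0000
Σ(x_t−x̄)(x_{t+1}−x̄) = (0.0000) + (0.0000) + (-1.0000) + (0.0000) + (0.0000) + (0.0000) = -1.0000
Denominator Σ(x_t−x̄)² = 4.0000
r_1 = -1.0000 / 4.0000 = -0.250

-0.250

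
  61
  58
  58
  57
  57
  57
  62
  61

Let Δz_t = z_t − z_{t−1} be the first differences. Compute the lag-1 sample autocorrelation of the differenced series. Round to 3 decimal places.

-0.139

First differences Δz: -3, 0, -1, 0, 0, 5, -1
Mean of differences = 0.0000
Numerator Σ(Δz_t−Δz̄)(Δz_{t+1}−Δz̄) = -5.0000
Denominator Σ(Δz_t−Δz̄)² = 36.0000
r_1(Δz) = -5.0000 / 36.0000 = -0.139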